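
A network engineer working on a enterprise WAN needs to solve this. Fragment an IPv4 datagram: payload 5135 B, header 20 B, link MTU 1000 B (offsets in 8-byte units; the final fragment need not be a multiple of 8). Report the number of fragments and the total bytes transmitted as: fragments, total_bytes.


Max data per non-final fragment = floor((MTU - header)/8)*8 = floor((1000 - 20)/8)*8 = floor(980/8)*8 = 976 B
Final fragment needs no 8-byte alignment: it can carry up to MTU - header = 980 B
Non-final fragments needed = ceil((payload - 980) / 976) = ceil(4155/976) = ceil(4.2572) = 5
Number of fragments = 5 + 1 = 6
Fragment sizes (data): 5 * 976 B + 255 B (last, 255 <= 980 OK)
Total bytes sent = payload + n_frags * header = 5135 + 6*20 = 5135 + 120 = 5255 B

6, 5255


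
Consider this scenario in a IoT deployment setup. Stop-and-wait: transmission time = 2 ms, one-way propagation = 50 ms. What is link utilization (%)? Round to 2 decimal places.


Given: Ttrans = 2 ms, Tprop = 50 ms
RTT = 2 * Tprop = 2 * 50 = 100 ms
U = Ttrans / (Ttrans + RTT)
U = 2 / (2 + 100)
U = 2 / 102 = 0.019608
U% = 1.96%

1.96


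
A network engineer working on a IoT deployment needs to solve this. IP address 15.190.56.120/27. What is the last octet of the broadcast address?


Given: IP = 15.190.56.120, prefix = /27
Host bits = 32 - 27 = 5
Network last octet = 120 AND mask = 96
Host part size = 2^5 - 1 = 31
Broadcast last octet = 96 OR 31 = 127

127


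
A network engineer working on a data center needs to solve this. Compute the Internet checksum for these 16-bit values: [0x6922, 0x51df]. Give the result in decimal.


Given words: [0x6922, 0x51df]
Step 1: Sum all words
Raw sum = 26914 + 20959 = 47873
One's complement = ~47873 & 0xFFFF = 17662

17662


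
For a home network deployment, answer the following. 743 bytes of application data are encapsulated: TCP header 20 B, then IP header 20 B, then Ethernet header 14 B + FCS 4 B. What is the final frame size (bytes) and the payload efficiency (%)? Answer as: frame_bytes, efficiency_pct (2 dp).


TCP segment = 743 + 20 = 763 B
IP packet = 763 + 20 = 783 B
Ethernet frame = 783 + 14 + 4 = 801 B
Efficiency = app / frame = 743 / 801 = 0.927591 = 92.7591% -> 92.76% (2 dp)

801, 92.76


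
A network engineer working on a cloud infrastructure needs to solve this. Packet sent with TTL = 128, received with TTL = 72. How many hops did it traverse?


Given: initial TTL = 128, received TTL = 72
Hops = initial TTL - received TTL
Hops = 128 - 72 = 56

56


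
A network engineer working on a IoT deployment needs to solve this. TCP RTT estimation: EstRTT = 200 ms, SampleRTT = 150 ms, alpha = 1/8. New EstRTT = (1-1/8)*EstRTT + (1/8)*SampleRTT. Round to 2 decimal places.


Given: EstRTT = 200 ms, SampleRTT = 150 ms, alpha = 1/8
New EstRTT = (1 - alpha) * EstRTT + alpha * SampleRTT
(7/8) * 200 = 175
(1/8) * 150 = 18.75
New EstRTT = 175 + 18.75 = 193.75 ms -> 193.75 ms (2 dp)

193.75


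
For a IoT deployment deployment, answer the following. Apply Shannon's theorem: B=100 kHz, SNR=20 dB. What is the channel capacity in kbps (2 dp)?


Given: B = 100 kHz, SNR = 20 dB
SNR linear = 10^(20/10) = 100
1 + SNR = 101
log2(101) = 6.6582114828
C = 100 * 1000 * 6.6582114828 = 665821.1483 bps
C = 665.821148 kbps -> 665.82 kbps (2 dp)

665.82


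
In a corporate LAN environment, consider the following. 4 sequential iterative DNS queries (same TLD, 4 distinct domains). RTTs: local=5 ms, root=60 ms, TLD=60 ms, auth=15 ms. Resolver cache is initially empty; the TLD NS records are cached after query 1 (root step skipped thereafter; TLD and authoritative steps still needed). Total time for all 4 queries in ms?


Lookup 1 (cold cache): local + root + TLD + auth = 5 + 60 + 60 + 15 = 140 ms
Lookups 2..4 (TLD NS cached -> skip root; new domain -> still ask TLD and auth): local + TLD + auth = 5 + 60 + 15 = 80 ms each
Remaining 3 lookups: 3 * 80 = 240 ms
Total = 140 + 240 = 380 ms

380


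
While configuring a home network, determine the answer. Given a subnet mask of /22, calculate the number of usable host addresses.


Given: subnet mask /22
Host bits = 32 - 22 = 10
Total addresses = 2^10 = 1024
Usable hosts = 1024 - 2 (network + broadcast) = 1022

1022


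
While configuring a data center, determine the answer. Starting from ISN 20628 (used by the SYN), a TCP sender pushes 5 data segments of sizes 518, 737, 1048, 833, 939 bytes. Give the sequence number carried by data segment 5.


The SYN occupies sequence number ISN = 20628, so the first data byte is ISN + 1 = 20629.
SEQ of data segment i = (ISN + 1) + sum of payload sizes of segments 1..i-1.
Segment 1: SEQ = 20629, payload = 518 bytes
Segment 2: SEQ = 21147, payload = 737 bytes
Segment 3: SEQ = 21884, payload = 1048 bytes
Segment 4: SEQ = 22932, payload = 833 bytes
Segment 5: SEQ = 23765, payload = 939 bytes
SEQ of segment 5 = 20629 + 518 + 737 + 1048 + 833 = 23765

23765


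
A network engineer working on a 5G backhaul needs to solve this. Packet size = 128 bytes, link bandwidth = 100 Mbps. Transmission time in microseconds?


Given: packet = 128 bytes, bandwidth = 100 Mbps
Packet in bits = 128 * 8 = 1024 bits
Bandwidth = 100 * 10^6 = 100000000 bps
Time = 1024 / 100000000 seconds
Time in us = 1024 * 10^6 / 100000000 = 10.24

10.24


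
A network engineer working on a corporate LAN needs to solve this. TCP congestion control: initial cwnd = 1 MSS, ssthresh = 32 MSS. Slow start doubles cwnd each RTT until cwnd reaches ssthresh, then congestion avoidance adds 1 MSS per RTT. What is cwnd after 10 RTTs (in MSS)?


RTT 0: cwnd = 1 MSS (initial)
RTT 1: cwnd = 2 MSS (slow start, doubled)
RTT 2: cwnd = 4 MSS (slow start, doubled)
RTT 3: cwnd = 8 MSS (slow start, doubled)
RTT 4: cwnd = 16 MSS (slow start, doubled)
RTT 5: cwnd = 32 MSS (slow start, doubled)
RTT 6: cwnd = 33 MSS (congestion avoidance, +1)
RTT 7: cwnd = 34 MSS (congestion avoidance, +1)
RTT 8: cwnd = 35 MSS (congestion avoidance, +1)
RTT 9: cwnd = 36 MSS (congestion avoidance, +1)
RTT 10: cwnd = 37 MSS (congestion avoidance, +1)

37


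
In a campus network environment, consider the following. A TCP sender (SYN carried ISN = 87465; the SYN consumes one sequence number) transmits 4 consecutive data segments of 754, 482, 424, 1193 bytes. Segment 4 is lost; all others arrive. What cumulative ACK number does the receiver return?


SYN uses sequence number 87465; first data byte = ISN + 1 = 87466.
Segment 1: SEQ = 87466, len = 754 B, covers [87466, 88219]
Segment 2: SEQ = 88220, len = 482 B, covers [88220, 88701]
Segment 3: SEQ = 88702, len = 424 B, covers [88702, 89125]
Segment 4: SEQ = 89126, len = 1193 B, covers [89126, 90318] [LOST]
In-order data received: bytes [87466, 89125] (segments 1..3).
Segment 4 missing -> gap begins at byte 89126.
Cumulative ACK = next expected in-order byte = 87466 + 754 + 482 + 424 = 89126

89126


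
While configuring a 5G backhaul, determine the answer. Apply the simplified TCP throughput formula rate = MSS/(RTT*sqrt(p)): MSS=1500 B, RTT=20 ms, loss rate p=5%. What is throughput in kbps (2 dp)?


Given: MSS = 1500 bytes, RTT = 20 ms, loss = 5%
RTT in seconds = 20 / 1000 = 0.02
Loss rate = 5% = 0.05
sqrt(loss) = sqrt(0.05) = 0.223606797750
Throughput (bytes/s) = 1500 / (0.02 * 0.223606797750) = 335410.1966
Throughput (kbps) = 335410.1966 * 8 / 1000 = 2683.281573 -> 2683.28 kbps (2 dp)

2683.28


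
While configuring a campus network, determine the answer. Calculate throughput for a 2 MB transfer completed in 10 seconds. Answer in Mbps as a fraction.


Given: file = 2 MB, time = 10 s
File in Mb = 2 * 8 = 16 Mb
Throughput = 16 / 10 Mbps
Throughput = 8/5 Mbps

8/5


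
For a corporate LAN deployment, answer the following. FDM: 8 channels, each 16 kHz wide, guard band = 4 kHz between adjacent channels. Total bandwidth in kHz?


Given: 8 channels, 16 kHz each, guard = 4 kHz
Channel bandwidth = 8 * 16 = 128 kHz
Guard bands = 7 gaps * 4 kHz = 28 kHz
Total = 128 + 28 = 156 kHz

156


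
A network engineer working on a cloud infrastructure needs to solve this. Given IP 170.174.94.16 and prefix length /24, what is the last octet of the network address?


Given: IP = 170.174.94.16, prefix = /24
Subnet mask = 255.255.255.0
Last octet of IP: 16
Last octet of mask: 0
Network last octet = 16 AND 0 = 0

0


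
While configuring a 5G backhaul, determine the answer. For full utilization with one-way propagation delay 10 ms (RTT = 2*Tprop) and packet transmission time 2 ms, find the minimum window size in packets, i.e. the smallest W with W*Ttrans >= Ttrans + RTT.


Given: Ttrans = 2 ms, RTT = 20 ms (= 2 * Tprop, Tprop = 10 ms)
Time until first ACK returns = Ttrans + RTT = 2 + 20 = 22 ms
Need W * Ttrans >= Ttrans + RTT  ->  W >= (Ttrans + RTT) / Ttrans
(Ttrans + RTT) / Ttrans = 22 / 2 = 11
W_min = ceil(11) = 11

11


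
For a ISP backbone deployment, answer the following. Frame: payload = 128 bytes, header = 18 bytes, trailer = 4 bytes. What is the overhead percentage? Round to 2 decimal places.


Given: payload = 128 B, header = 18 B, trailer = 4 B
Overhead bytes = header + trailer = 18 + 4 = 22
Total frame = payload + overhead = 128 + 22 = 150
Overhead % = 22 / 150 * 100 = 14.6667% -> 14.67% (2 dp)

14.67


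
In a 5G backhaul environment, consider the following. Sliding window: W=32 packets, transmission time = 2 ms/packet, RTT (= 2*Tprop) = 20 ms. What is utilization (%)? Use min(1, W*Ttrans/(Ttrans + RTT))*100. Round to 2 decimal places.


Given: W = 32, Ttrans = 2 ms, RTT = 20 ms (= 2 * Tprop, Tprop = 10 ms)
Cycle time = Ttrans + RTT = 2 + 20 = 22 ms (first packet sent until its ACK returns)
W * Ttrans = 32 * 2 = 64 ms of sending per cycle
W * Ttrans / (Ttrans + RTT) = 64 / 22 = 2.909091
U = min(1, 2.909091) = 1.000000
U% = 100.00%

100.00


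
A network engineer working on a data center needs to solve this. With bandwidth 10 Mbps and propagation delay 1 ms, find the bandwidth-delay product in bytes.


Given: bandwidth = 10 Mbps, delay = 1 ms
BDP in bits = 10 * 10^6 * 1 / 1000
BDP in bits = 10000
BDP in bytes = 10000 / 8 = 1250

1250


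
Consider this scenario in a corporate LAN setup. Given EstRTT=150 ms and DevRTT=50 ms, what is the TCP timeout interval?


Given: EstRTT = 150 ms, DevRTT = 50 ms
Timeout = EstRTT + 4 * DevRTT
4 * DevRTT = 4 * 50 = 200
Timeout = 150 + 200 = 350 ms

350


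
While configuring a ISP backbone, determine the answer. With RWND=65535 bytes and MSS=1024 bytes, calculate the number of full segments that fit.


Given: RWND = 65535 bytes, MSS = 1024 bytes
Full segments = floor(RWND / MSS)
Full segments = floor(65535 / 1024)
Full segments = floor(63.999) = 63

63


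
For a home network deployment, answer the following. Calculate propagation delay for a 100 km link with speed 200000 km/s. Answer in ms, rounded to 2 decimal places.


Given: distance = 100 km, speed = 200000 km/s
Delay = distance / speed = 100 / 200000 seconds
Delay in ms = 100 * 1000 / 200000
Delay = 0.5000 ms
Rounded to 2 dp = 0.50 ms

0.50


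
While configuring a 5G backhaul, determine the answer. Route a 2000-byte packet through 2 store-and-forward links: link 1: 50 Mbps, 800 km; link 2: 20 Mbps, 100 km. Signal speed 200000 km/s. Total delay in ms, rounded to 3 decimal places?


Packet = 2000 bytes = 16000 bits. Store-and-forward: sum (t_trans + t_prop) per link.
Link 1: t_trans = 16000/(50*10^6) s = 0.3200 ms; t_prop = 800/200000 s = 4.0000 ms; subtotal = 4.3200 ms
Link 2: t_trans = 16000/(20*10^6) s = 0.8000 ms; t_prop = 100/200000 s = 0.5000 ms; subtotal = 1.3000 ms
End-to-end = 4.3200 + 1.3000 = 5.6200 ms -> 5.620 ms (3 dp)

5.620


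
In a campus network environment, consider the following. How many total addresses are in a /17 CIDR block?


Given: CIDR prefix /17
Host bits = 32 - 17 = 15
Total addresses = 2^15 = 32768

32768


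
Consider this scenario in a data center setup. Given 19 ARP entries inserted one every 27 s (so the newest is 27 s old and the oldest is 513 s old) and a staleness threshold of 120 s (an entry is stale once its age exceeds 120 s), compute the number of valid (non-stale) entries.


Ages are k * 513/19 s for k = 1..19 (spacing = 27.0000 s).
Entry k is valid iff k * 513/19 <= 120 iff k <= 19 * 120 / 513 = 4.4444
n_valid = floor(4.4444) = 4
(n_stale = 19 - 4 = 15)

4


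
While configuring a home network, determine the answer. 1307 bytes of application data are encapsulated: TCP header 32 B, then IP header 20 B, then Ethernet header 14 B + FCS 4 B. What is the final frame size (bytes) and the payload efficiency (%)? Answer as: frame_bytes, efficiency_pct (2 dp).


TCP segment = 1307 + 32 = 1339 B
IP packet = 1339 + 20 = 1359 B
Ethernet frame = 1359 + 14 + 4 = 1377 B
Efficiency = app / frame = 1307 / 1377 = 0.949165 = 94.9165% -> 94.92% (2 dp)

1377, 94.92


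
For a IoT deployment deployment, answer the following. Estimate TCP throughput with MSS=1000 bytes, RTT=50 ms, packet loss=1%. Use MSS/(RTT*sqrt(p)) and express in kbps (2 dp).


Given: MSS = 1000 bytes, RTT = 50 ms, loss = 1%
RTT in seconds = 50 / 1000 = 0.05
Loss rate = 1% = 0.01
sqrt(loss) = sqrt(0.01) = 0.1
Throughput (bytes/s) = 1000 / (0.05 * 0.1) = 200000.0000
Throughput (kbps) = 200000.0000 * 8 / 1000 = 1600.000000 -> 1600.00 kbps (2 dp)

1600.00


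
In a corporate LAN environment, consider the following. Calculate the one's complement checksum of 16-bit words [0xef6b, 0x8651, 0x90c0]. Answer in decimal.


Given words: [0xef6b, 0x8651, 0x90c0]
Step 1: Sum all words
Raw sum = 61291 + 34385 + 37056 = 132732
Step 2: Fold carry: (1660 + 2) = 1662
One's complement = ~1662 & 0xFFFF = 63873

63873


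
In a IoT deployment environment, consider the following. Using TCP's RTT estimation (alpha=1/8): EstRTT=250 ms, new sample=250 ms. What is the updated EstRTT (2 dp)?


Given: EstRTT = 250 ms, SampleRTT = 250 ms, alpha = 1/8
New EstRTT = (1 - alpha) * EstRTT + alpha * SampleRTT
(7/8) * 250 = 218.75
(1/8) * 250 = 31.25
New EstRTT = 218.75 + 31.25 = 250 ms -> 250.00 ms (2 dp)

250.00


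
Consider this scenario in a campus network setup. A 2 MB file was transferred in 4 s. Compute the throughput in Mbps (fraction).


Given: file = 2 MB, time = 4 s
File in Mb = 2 * 8 = 16 Mb
Throughput = 16 / 4 Mbps
Throughput = 4 Mbps

4


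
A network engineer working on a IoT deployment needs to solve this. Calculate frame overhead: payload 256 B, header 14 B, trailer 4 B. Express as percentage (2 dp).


Given: payload = 256 B, header = 14 B, trailer = 4 B
Overhead bytes = header + trailer = 14 + 4 = 18
Total frame = payload + overhead = 256 + 18 = 274
Overhead % = 18 / 274 * 100 = 6.5693% -> 6.57% (2 dp)

6.57


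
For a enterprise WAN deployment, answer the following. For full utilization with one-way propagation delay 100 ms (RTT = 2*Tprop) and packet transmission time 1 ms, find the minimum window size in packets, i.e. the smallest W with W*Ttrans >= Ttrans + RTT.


Given: Ttrans = 1 ms, RTT = 200 ms (= 2 * Tprop, Tprop = 100 ms)
Time until first ACK returns = Ttrans + RTT = 1 + 200 = 201 ms
Need W * Ttrans >= Ttrans + RTT  ->  W >= (Ttrans + RTT) / Ttrans
(Ttrans + RTT) / Ttrans = 201 / 1 = 201
W_min = ceil(201) = 201

201


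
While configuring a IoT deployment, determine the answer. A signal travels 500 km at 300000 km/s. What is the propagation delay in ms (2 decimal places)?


Given: distance = 500 km, speed = 300000 km/s
Delay = distance / speed = 500 / 300000 seconds
Delay in ms = 500 * 1000 / 300000
Delay = 1.6667 ms
Rounded to 2 dp = 1.67 ms

1.67


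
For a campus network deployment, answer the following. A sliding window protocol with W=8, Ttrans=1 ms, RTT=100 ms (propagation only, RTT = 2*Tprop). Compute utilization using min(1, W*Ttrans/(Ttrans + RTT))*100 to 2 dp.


Given: W = 8, Ttrans = 1 ms, RTT = 100 ms (= 2 * Tprop, Tprop = 50 ms)
Cycle time = Ttrans + RTT = 1 + 100 = 101 ms (first packet sent until its ACK returns)
W * Ttrans = 8 * 1 = 8 ms of sending per cycle
W * Ttrans / (Ttrans + RTT) = 8 / 101 = 0.079208
U = min(1, 0.079208) = 0.079208
U% = 7.92%

7.92


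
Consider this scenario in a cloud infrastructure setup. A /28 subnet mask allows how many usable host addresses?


Given: subnet mask /28
Host bits = 32 - 28 = 4
Total addresses = 2^4 = 16
Usable hosts = 16 - 2 (network + broadcast) = 14

14


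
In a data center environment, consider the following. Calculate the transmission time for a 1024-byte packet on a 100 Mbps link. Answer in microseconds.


Given: packet = 1024 bytes, bandwidth = 100 Mbps
Packet in bits = 1024 * 8 = 8192 bits
Bandwidth = 100 * 10^6 = 100000000 bps
Time = 8192 / 100000000 seconds
Time in us = 8192 * 10^6 / 100000000 = 81.92

81.92


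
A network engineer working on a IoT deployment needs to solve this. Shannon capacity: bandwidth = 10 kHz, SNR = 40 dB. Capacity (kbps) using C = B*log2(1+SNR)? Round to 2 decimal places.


Given: B = 10 kHz, SNR = 40 dB
SNR linear = 10^(40/10) = 10000
1 + SNR = 10001
log2(10001) = 13.2878566418
C = 10 * 1000 * 13.2878566418 = 132878.5664 bps
C = 132.878566 kbps -> 132.88 kbps (2 dp)

132.88


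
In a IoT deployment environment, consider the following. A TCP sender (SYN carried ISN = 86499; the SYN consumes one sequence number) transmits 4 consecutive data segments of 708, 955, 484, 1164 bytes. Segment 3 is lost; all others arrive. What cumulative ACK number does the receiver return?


SYN uses sequence number 86499; first data byte = ISN + 1 = 86500.
Segment 1: SEQ = 86500, len = 708 B, covers [86500, 87207]
Segment 2: SEQ = 87208, len = 955 B, covers [87208, 88162]
Segment 3: SEQ = 88163, len = 484 B, covers [88163, 88646] [LOST]
Segment 4: SEQ = 88647, len = 1164 B, covers [88647, 89810]
In-order data received: bytes [86500, 88162] (segments 1..2).
Segment 3 missing -> gap begins at byte 88163; later segments buffered out of order.
Cumulative ACK = next expected in-order byte = 86500 + 708 + 955 = 88163

88163


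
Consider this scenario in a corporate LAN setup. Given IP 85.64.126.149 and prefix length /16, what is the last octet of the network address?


Given: IP = 85.64.126.149, prefix = /16
Subnet mask = 255.255.0.0
Last octet of IP: 149
Last octet of mask: 0
Network last octet = 149 AND 0 = 0

0


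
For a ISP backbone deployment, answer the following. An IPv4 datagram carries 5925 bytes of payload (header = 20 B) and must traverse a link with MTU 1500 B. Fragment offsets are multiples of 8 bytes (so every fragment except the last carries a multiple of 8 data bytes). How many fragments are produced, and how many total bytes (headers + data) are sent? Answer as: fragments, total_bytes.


Max data per non-final fragment = floor((MTU - header)/8)*8 = floor((1500 - 20)/8)*8 = floor(1480/8)*8 = 1480 B
Final fragment needs no 8-byte alignment: it can carry up to MTU - header = 1480 B
Non-final fragments needed = ceil((payload - 1480) / 1480) = ceil(4445/1480) = ceil(3.0034) = 4
Number of fragments = 4 + 1 = 5
Fragment sizes (data): 4 * 1480 B + 5 B (last, 5 <= 1480 OK)
Total bytes sent = payload + n_frags * header = 5925 + 5*20 = 5925 + 100 = 6025 B

5, 6025


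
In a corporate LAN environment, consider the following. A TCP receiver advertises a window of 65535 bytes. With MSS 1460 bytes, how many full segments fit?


Given: RWND = 65535 bytes, MSS = 1460 bytes
Full segments = floor(RWND / MSS)
Full segments = floor(65535 / 1460)
Full segments = floor(44.887) = 44

44


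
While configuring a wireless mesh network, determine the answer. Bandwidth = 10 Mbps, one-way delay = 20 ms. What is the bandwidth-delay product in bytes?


Given: bandwidth = 10 Mbps, delay = 20 ms
BDP in bits = 10 * 10^6 * 20 / 1000
BDP in bits = 200000
BDP in bytes = 200000 / 8 = 25000

25000


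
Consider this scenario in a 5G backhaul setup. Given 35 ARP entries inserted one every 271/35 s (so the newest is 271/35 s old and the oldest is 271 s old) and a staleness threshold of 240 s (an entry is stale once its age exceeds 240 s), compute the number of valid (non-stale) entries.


Ages are k * 271/35 s for k = 1..35 (spacing = 7.7429 s).
Entry k is valid iff k * 271/35 <= 240 iff k <= 35 * 240 / 271 = 30.9963
n_valid = floor(30.9963) = 30
(n_stale = 35 - 30 = 5)

30


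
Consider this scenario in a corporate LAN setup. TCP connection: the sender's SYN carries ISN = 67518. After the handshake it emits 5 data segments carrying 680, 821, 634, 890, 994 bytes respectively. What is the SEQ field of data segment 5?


The SYN occupies sequence number ISN = 67518, so the first data byte is ISN + 1 = 67519.
SEQ of data segment i = (ISN + 1) + sum of payload sizes of segments 1..i-1.
Segment 1: SEQ = 67519, payload = 680 bytes
Segment 2: SEQ = 68199, payload = 821 bytes
Segment 3: SEQ = 69020, payload = 634 bytes
Segment 4: SEQ = 69654, payload = 890 bytes
Segment 5: SEQ = 70544, payload = 994 bytes
SEQ of segment 5 = 67519 + 680 + 821 + 634 + 890 = 70544

70544


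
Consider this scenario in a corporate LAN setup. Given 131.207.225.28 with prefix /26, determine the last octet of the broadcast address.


Given: IP = 131.207.225.28, prefix = /26
Host bits = 32 - 26 = 6
Network last octet = 28 AND mask = 0
Host part size = 2^6 - 1 = 63
Broadcast last octet = 0 OR 63 = 63

63


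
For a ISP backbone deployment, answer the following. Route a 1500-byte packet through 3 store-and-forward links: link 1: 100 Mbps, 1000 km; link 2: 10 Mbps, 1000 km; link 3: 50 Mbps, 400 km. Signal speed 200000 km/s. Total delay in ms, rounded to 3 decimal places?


Packet = 1500 bytes = 12000 bits. Store-and-forward: sum (t_trans + t_prop) per link.
Link 1: t_trans = 12000/(100*10^6) s = 0.1200 ms; t_prop = 1000/200000 s = 5.0000 ms; subtotal = 5.1200 ms
Link 2: t_trans = 12000/(10*10^6) s = 1.2000 ms; t_prop = 1000/200000 s = 5.0000 ms; subtotal = 6.2000 ms
Link 3: t_trans = 12000/(50*10^6) s = 0.2400 ms; t_prop = 400/200000 s = 2.0000 ms; subtotal = 2.2400 ms
End-to-end = 5.1200 + 6.2000 + 2.2400 = 13.5600 ms -> 13.560 ms (3 dp)

13.560


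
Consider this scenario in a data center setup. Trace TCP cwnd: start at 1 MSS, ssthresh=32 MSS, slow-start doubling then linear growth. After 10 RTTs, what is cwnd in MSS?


RTT 0: cwnd = 1 MSS (initial)
RTT 1: cwnd = 2 MSS (slow start, doubled)
RTT 2: cwnd = 4 MSS (slow start, doubled)
RTT 3: cwnd = 8 MSS (slow start, doubled)
RTT 4: cwnd = 16 MSS (slow start, doubled)
RTT 5: cwnd = 32 MSS (slow start, doubled)
RTT 6: cwnd = 33 MSS (congestion avoidance, +1)
RTT 7: cwnd = 34 MSS (congestion avoidance, +1)
RTT 8: cwnd = 35 MSS (congestion avoidance, +1)
RTT 9: cwnd = 36 MSS (congestion avoidance, +1)
RTT 10: cwnd = 37 MSS (congestion avoidance, +1)

37


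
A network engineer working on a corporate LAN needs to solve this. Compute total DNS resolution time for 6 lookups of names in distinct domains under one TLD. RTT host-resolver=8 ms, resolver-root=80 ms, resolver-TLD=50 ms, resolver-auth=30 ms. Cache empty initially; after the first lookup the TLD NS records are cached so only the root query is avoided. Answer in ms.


Lookup 1 (cold cache): local + root + TLD + auth = 8 + 80 + 50 + 30 = 168 ms
Lookups 2..6 (TLD NS cached -> skip root; new domain -> still ask TLD and auth): local + TLD + auth = 8 + 50 + 30 = 88 ms each
Remaining 5 lookups: 5 * 88 = 440 ms
Total = 168 + 440 = 608 ms

608


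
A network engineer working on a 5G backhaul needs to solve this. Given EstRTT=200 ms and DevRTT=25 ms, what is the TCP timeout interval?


Given: EstRTT = 200 ms, DevRTT = 25 ms
Timeout = EstRTT + 4 * DevRTT
4 * DevRTT = 4 * 25 = 100
Timeout = 200 + 100 = 300 ms

300


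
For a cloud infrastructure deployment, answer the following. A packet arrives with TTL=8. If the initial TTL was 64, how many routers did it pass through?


Given: initial TTL = 64, received TTL = 8
Hops = initial TTL - received TTL
Hops = 64 - 8 = 56

56


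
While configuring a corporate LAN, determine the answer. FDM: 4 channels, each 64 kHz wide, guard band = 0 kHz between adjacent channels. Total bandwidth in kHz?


Given: 4 channels, 64 kHz each, guard = 0 kHz
Channel bandwidth = 4 * 64 = 256 kHz
Guard bands = 3 gaps * 0 kHz = 0 kHz
Total = 256 + 0 = 256 kHz

256


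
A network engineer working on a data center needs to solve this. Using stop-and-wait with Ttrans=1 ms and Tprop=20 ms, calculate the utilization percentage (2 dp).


Given: Ttrans = 1 ms, Tprop = 20 ms
RTT = 2 * Tprop = 2 * 20 = 40 ms
U = Ttrans / (Ttrans + RTT)
U = 1 / (1 + 40)
U = 1 / 41 = 0.02439
U% = 2.44%

2.44


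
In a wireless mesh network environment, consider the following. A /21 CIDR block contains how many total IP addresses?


Given: CIDR prefix /21
Host bits = 32 - 21 = 11
Total addresses = 2^11 = 2048

2048


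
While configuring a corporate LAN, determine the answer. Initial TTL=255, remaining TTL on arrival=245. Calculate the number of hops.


Given: initial TTL = 255, received TTL = 245
Hops = initial TTL - received TTL
Hops = 255 - 245 = 10

10


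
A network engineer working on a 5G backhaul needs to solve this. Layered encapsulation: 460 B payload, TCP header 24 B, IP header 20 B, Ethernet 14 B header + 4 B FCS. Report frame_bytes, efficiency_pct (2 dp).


TCP segment = 460 + 24 = 484 B
IP packet = 484 + 20 = 504 B
Ethernet frame = 504 + 14 + 4 = 522 B
Efficiency = app / frame = 460 / 522 = 0.881226 = 88.1226% -> 88.12% (2 dp)

522, 88.12


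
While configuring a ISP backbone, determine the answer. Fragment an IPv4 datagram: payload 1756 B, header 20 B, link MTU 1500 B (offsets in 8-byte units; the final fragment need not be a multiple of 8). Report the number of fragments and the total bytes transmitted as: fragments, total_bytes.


Max data per non-final fragment = floor((MTU - header)/8)*8 = floor((1500 - 20)/8)*8 = floor(1480/8)*8 = 1480 B
Final fragment needs no 8-byte alignment: it can carry up to MTU - header = 1480 B
Non-final fragments needed = ceil((payload - 1480) / 1480) = ceil(276/1480) = ceil(0.1865) = 1
Number of fragments = 1 + 1 = 2
Fragment sizes (data): 1 * 1480 B + 276 B (last, 276 <= 1480 OK)
Total bytes sent = payload + n_frags * header = 1756 + 2*20 = 1756 + 40 = 1796 B

2, 1796


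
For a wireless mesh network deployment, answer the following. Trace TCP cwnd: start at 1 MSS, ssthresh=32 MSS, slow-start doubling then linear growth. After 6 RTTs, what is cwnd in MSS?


RTT 0: cwnd = 1 MSS (initial)
RTT 1: cwnd = 2 MSS (slow start, doubled)
RTT 2: cwnd = 4 MSS (slow start, doubled)
RTT 3: cwnd = 8 MSS (slow start, doubled)
RTT 4: cwnd = 16 MSS (slow start, doubled)
RTT 5: cwnd = 32 MSS (slow start, doubled)
RTT 6: cwnd = 33 MSS (congestion avoidance, +1)

33


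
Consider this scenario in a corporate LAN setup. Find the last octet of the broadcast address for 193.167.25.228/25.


Given: IP = 193.167.25.228, prefix = /25
Host bits = 32 - 25 = 7
Network last octet = 228 AND mask = 128
Host part size = 2^7 - 1 = 127
Broadcast last octet = 128 OR 127 = 255

255


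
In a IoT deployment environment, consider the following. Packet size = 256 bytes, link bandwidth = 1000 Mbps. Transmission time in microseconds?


Given: packet = 256 bytes, bandwidth = 1000 Mbps
Packet in bits = 256 * 8 = 2048 bits
Bandwidth = 1000 * 10^6 = 1000000000 bps
Time = 2048 / 1000000000 seconds
Time in us = 2048 * 10^6 / 1000000000 = 2.048

2.048


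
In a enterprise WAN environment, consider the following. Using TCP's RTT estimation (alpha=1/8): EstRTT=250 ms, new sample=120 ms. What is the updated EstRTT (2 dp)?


Given: EstRTT = 250 ms, SampleRTT = 120 ms, alpha = 1/8
New EstRTT = (1 - alpha) * EstRTT + alpha * SampleRTT
(7/8) * 250 = 218.75
(1/8) * 120 = 15
New EstRTT = 218.75 + 15 = 233.75 ms -> 233.75 ms (2 dp)

233.75


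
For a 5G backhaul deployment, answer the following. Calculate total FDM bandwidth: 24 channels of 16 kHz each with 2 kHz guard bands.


Given: 24 channels, 16 kHz each, guard = 2 kHz
Channel bandwidth = 24 * 16 = 384 kHz
Guard bands = 23 gaps * 2 kHz = 46 kHz
Total = 384 + 46 = 430 kHz

430


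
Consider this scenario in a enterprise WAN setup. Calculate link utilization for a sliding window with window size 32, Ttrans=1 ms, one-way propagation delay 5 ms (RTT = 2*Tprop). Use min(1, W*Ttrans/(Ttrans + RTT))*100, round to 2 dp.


Given: W = 32, Ttrans = 1 ms, RTT = 10 ms (= 2 * Tprop, Tprop = 5 ms)
Cycle time = Ttrans + RTT = 1 + 10 = 11 ms (first packet sent until its ACK returns)
W * Ttrans = 32 * 1 = 32 ms of sending per cycle
W * Ttrans / (Ttrans + RTT) = 32 / 11 = 2.909091
U = min(1, 2.909091) = 1.000000
U% = 100.00%

100.00


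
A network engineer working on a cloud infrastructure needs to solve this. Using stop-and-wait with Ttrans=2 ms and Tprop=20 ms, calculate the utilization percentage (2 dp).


Given: Ttrans = 2 ms, Tprop = 20 ms
RTT = 2 * Tprop = 2 * 20 = 40 ms
U = Ttrans / (Ttrans + RTT)
U = 2 / (2 + 40)
U = 2 / 42 = 0.047619
U% = 4.76%

4.76


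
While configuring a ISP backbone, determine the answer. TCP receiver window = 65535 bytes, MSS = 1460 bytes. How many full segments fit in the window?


Given: RWND = 65535 bytes, MSS = 1460 bytes
Full segments = floor(RWND / MSS)
Full segments = floor(65535 / 1460)
Full segments = floor(44.887) = 44

44


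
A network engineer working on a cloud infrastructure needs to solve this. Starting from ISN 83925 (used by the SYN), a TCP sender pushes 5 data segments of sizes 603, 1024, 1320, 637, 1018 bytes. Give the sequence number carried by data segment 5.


The SYN occupies sequence number ISN = 83925, so the first data byte is ISN + 1 = 83926.
SEQ of data segment i = (ISN + 1) + sum of payload sizes of segments 1..i-1.
Segment 1: SEQ = 83926, payload = 603 bytes
Segment 2: SEQ = 84529, payload = 1024 bytes
Segment 3: SEQ = 85553, payload = 1320 bytes
Segment 4: SEQ = 86873, payload = 637 bytes
Segment 5: SEQ = 87510, payload = 1018 bytes
SEQ of segment 5 = 83926 + 603 + 1024 + 1320 + 637 = 87510

87510


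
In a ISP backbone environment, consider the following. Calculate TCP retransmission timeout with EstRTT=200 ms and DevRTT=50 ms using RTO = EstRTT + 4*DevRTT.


Given: EstRTT = 200 ms, DevRTT = 50 ms
Timeout = EstRTT + 4 * DevRTT
4 * DevRTT = 4 * 50 = 200
Timeout = 200 + 200 = 400 ms

400


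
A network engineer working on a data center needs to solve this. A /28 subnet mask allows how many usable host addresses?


Given: subnet mask /28
Host bits = 32 - 28 = 4
Total addresses = 2^4 = 16
Usable hosts = 16 - 2 (network + broadcast) = 14

14


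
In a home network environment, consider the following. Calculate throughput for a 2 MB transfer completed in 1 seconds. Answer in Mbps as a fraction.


Given: file = 2 MB, time = 1 s
File in Mb = 2 * 8 = 16 Mb
Throughput = 16 / 1 Mbps
Throughput = 16 Mbps

16


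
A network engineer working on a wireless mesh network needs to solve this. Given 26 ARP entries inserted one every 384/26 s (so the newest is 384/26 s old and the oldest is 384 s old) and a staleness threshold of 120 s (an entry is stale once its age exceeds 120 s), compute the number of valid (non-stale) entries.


Ages are k * 384/26 s for k = 1..26 (spacing = 14.7692 s).
Entry k is valid iff k * 384/26 <= 120 iff k <= 26 * 120 / 384 = 8.1250
n_valid = floor(8.1250) = 8
(n_stale = 26 - 8 = 18)

8


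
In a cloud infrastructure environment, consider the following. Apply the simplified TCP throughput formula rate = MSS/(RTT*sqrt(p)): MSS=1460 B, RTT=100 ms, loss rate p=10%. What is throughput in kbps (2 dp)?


Given: MSS = 1460 bytes, RTT = 100 ms, loss = 10%
RTT in seconds = 100 / 1000 = 0.1
Loss rate = 10% = 0.1
sqrt(loss) = sqrt(0.1) = 0.316227766017
Throughput (bytes/s) = 1460 / (0.1 * 0.316227766017) = 46169.2538
Throughput (kbps) = 46169.2538 * 8 / 1000 = 369.354031 -> 369.35 kbps (2 dp)

369.35


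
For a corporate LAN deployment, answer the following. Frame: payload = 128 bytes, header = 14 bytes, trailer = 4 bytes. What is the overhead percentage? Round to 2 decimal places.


Given: payload = 128 B, header = 14 B, trailer = 4 B
Overhead bytes = header + trailer = 14 + 4 = 18
Total frame = payload + overhead = 128 + 18 = 146
Overhead % = 18 / 146 * 100 = 12.3288% -> 12.33% (2 dp)

12.33


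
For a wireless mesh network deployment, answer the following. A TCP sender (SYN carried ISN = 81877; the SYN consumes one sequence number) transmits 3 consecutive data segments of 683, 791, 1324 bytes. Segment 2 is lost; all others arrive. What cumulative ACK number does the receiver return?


SYN uses sequence number 81877; first data byte = ISN + 1 = 81878.
Segment 1: SEQ = 81878, len = 683 B, covers [81878, 82560]
Segment 2: SEQ = 82561, len = 791 B, covers [82561, 83351] [LOST]
Segment 3: SEQ = 83352, len = 1324 B, covers [83352, 84675]
In-order data received: bytes [81878, 82560] (segments 1..1).
Segment 2 missing -> gap begins at byte 82561; later segments buffered out of order.
Cumulative ACK = next expected in-order byte = 81878 + 683 = 82561

82561


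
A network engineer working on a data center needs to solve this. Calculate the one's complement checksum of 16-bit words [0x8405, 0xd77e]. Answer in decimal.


Given words: [0x8405, 0xd77e]
Step 1: Sum all words
Raw sum = 33797 + 55166 = 88963
Step 2: Fold carry: (23427 + 1) = 23428
One's complement = ~23428 & 0xFFFF = 42107

42107


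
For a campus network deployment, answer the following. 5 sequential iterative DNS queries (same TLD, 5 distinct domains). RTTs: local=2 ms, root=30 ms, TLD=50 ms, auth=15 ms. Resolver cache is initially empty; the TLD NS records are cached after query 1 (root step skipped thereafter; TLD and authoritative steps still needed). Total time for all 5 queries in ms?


Lookup 1 (cold cache): local + root + TLD + auth = 2 + 30 + 50 + 15 = 97 ms
Lookups 2..5 (TLD NS cached -> skip root; new domain -> still ask TLD and auth): local + TLD + auth = 2 + 50 + 15 = 67 ms each
Remaining 4 lookups: 4 * 67 = 268 ms
Total = 97 + 268 = 365 ms

365


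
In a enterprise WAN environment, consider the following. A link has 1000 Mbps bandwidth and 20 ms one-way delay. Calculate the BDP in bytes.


Given: bandwidth = 1000 Mbps, delay = 20 ms
BDP in bits = 1000 * 10^6 * 20 / 1000
BDP in bits = 20000000
BDP in bytes = 20000000 / 8 = 2500000

2500000


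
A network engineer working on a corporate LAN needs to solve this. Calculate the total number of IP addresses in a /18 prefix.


Given: CIDR prefix /18
Host bits = 32 - 18 = 14
Total addresses = 2^14 = 16384

16384


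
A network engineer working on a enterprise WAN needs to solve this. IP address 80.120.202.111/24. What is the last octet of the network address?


Given: IP = 80.120.202.111, prefix = /24
Subnet mask = 255.255.255.0
Last octet of IP: 111
Last octet of mask: 0
Network last octet = 111 AND 0 = 0

0


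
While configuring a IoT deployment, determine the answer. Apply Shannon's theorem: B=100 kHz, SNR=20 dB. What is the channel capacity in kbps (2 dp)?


Given: B = 100 kHz, SNR = 20 dB
SNR linear = 10^(20/10) = 100
1 + SNR = 101
log2(101) = 6.6582114828
C = 100 * 1000 * 6.6582114828 = 665821.1483 bps
C = 665.821148 kbps -> 665.82 kbps (2 dp)

665.82


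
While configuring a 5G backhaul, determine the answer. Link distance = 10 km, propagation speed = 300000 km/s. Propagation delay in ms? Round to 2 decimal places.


Given: distance = 10 km, speed = 300000 km/s
Delay = distance / speed = 10 / 300000 seconds
Delay in ms = 10 * 1000 / 300000
Delay = 0.0333 ms
Rounded to 2 dp = 0.03 ms

0.03


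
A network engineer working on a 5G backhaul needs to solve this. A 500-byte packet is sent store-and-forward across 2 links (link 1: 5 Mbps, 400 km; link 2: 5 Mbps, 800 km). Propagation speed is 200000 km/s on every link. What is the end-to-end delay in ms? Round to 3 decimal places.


Packet = 500 bytes = 4000 bits. Store-and-forward: sum (t_trans + t_prop) per link.
Link 1: t_trans = 4000/(5*10^6) s = 0.8000 ms; t_prop = 400/200000 s = 2.0000 ms; subtotal = 2.8000 ms
Link 2: t_trans = 4000/(5*10^6) s = 0.8000 ms; t_prop = 800/200000 s = 4.0000 ms; subtotal = 4.8000 ms
End-to-end = 2.8000 + 4.8000 = 7.6000 ms -> 7.600 ms (3 dp)

7.600


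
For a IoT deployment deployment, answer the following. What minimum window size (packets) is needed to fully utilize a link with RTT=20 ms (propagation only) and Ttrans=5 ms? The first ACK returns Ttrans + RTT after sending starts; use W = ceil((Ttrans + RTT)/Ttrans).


Given: Ttrans = 5 ms, RTT = 20 ms (= 2 * Tprop, Tprop = 10 ms)
Time until first ACK returns = Ttrans + RTT = 5 + 20 = 25 ms
Need W * Ttrans >= Ttrans + RTT  ->  W >= (Ttrans + RTT) / Ttrans
(Ttrans + RTT) / Ttrans = 25 / 5 = 5
W_min = ceil(5) = 5

5


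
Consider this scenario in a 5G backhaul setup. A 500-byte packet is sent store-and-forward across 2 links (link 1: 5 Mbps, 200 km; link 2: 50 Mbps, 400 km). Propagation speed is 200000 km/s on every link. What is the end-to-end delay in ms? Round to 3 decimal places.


Packet = 500 bytes = 4000 bits. Store-and-forward: sum (t_trans + t_prop) per link.
Link 1: t_trans = 4000/(5*10^6) s = 0.8000 ms; t_prop = 200/200000 s = 1.0000 ms; subtotal = 1.8000 ms
Link 2: t_trans = 4000/(50*10^6) s = 0.0800 ms; t_prop = 400/200000 s = 2.0000 ms; subtotal = 2.0800 ms
End-to-end = 1.8000 + 2.0800 = 3.8800 ms -> 3.880 ms (3 dp)

3.880


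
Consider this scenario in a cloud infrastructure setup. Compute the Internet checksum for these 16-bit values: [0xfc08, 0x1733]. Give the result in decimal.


Given words: [0xfc08, 0x1733]
Step 1: Sum all words
Raw sum = 64520 + 5939 = 70459
Step 2: Fold carry: (4923 + 1) = 4924
One's complement = ~4924 & 0xFFFF = 60611

60611


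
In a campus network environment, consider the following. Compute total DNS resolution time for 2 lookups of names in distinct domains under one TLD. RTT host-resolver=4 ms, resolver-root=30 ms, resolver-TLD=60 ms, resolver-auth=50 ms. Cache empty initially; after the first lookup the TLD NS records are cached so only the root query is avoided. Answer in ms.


Lookup 1 (cold cache): local + root + TLD + auth = 4 + 30 + 60 + 50 = 144 ms
Lookups 2..2 (TLD NS cached -> skip root; new domain -> still ask TLD and auth): local + TLD + auth = 4 + 60 + 50 = 114 ms each
Remaining 1 lookups: 1 * 114 = 114 ms
Total = 144 + 114 = 258 ms

258


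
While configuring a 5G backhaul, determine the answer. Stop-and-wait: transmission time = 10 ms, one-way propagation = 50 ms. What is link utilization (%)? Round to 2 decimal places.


Given: Ttrans = 10 ms, Tprop = 50 ms
RTT = 2 * Tprop = 2 * 50 = 100 ms
U = Ttrans / (Ttrans + RTT)
U = 10 / (10 + 100)
U = 10 / 110 = 0.090909
U% = 9.09%

9.09


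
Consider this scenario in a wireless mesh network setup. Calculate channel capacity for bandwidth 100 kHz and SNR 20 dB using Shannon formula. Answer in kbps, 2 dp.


Given: B = 100 kHz, SNR = 20 dB
SNR linear = 10^(20/10) = 100
1 + SNR = 101
log2(101) = 6.6582114828
C = 100 * 1000 * 6.6582114828 = 665821.1483 bps
C = 665.821148 kbps -> 665.82 kbps (2 dp)

665.82


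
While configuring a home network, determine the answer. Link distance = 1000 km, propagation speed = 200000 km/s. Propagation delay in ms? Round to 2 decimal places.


Given: distance = 1000 km, speed = 200000 km/s
Delay = distance / speed = 1000 / 200000 seconds
Delay in ms = 1000 * 1000 / 200000
Delay = 5.0000 ms
Rounded to 2 dp = 5.00 ms

5.00


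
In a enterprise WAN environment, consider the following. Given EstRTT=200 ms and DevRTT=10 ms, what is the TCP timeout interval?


Given: EstRTT = 200 ms, DevRTT = 10 ms
Timeout = EstRTT + 4 * DevRTT
4 * DevRTT = 4 * 10 = 40
Timeout = 200 + 40 = 240 ms

240


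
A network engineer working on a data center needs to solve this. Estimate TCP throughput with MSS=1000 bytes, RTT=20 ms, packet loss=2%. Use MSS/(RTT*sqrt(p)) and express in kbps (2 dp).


Given: MSS = 1000 bytes, RTT = 20 ms, loss = 2%
RTT in seconds = 20 / 1000 = 0.02
Loss rate = 2% = 0.02
sqrt(loss) = sqrt(0.02) = 0.141421356237
Throughput (bytes/s) = 1000 / (0.02 * 0.141421356237) = 353553.3906
Throughput (kbps) = 353553.3906 * 8 / 1000 = 2828.427125 -> 2828.43 kbps (2 dp)

2828.43
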